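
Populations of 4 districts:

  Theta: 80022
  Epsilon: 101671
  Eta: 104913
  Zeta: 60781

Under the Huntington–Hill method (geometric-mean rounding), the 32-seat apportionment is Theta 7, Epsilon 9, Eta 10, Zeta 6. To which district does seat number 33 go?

Epsilon

Priority for the next seat is population ÷ (√(s·(s+1))).
Priorities: Theta 10693.390, Epsilon 10717.064, Eta 10003.062, Zeta 9378.712.
Highest priority: Epsilon.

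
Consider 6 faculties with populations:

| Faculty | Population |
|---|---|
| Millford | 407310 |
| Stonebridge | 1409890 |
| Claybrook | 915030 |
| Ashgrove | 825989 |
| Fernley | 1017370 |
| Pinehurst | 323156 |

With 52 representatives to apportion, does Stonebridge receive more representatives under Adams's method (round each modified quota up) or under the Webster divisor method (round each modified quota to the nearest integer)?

Webster

Adams: Millford 5, Stonebridge 14, Claybrook 9, Ashgrove 9, Fernley 11, Pinehurst 4.
Webster: Millford 4, Stonebridge 15, Claybrook 10, Ashgrove 9, Fernley 11, Pinehurst 3.
Stonebridge gets 14 under Adams and 15 under Webster.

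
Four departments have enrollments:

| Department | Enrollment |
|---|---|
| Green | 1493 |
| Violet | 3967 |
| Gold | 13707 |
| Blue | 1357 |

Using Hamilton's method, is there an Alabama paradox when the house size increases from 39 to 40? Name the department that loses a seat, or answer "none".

Blue

At 39 seats: Green 3, Violet 7, Gold 26, Blue 3.
At 40 seats: Green 3, Violet 8, Gold 27, Blue 2.
Blue drops from 3 to 2.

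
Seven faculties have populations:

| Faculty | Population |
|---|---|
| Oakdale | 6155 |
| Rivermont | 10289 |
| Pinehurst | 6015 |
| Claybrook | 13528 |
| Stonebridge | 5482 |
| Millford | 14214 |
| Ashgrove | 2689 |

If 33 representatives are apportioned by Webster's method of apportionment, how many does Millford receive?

8

Standard divisor 58372/33 ≈ 1768.848; standard quotas: Oakdale 3.480, Rivermont 5.817, Pinehurst 3.401, Claybrook 7.648, Stonebridge 3.099, Millford 8.036, Ashgrove 1.520.
Rounding to the nearest integer gives Oakdale 3, Rivermont 6, Pinehurst 3, Claybrook 8, Stonebridge 3, Millford 8, Ashgrove 2 — total 33, matching the house size, so no adjustment is needed.
Millford receives 8.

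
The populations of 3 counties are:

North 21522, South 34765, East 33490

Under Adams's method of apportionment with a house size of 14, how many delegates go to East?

5

Standard divisor 89777/14 ≈ 6412.643; standard quotas: North 3.356, South 5.421, East 5.222.
Rounding up gives 4, 6, 6 = 16 seats, so the divisor must be adjusted.
With modified divisor 7100: modified quotas North 3.031, South 4.896, East 4.717.
Rounding up: North 4, South 5, East 5 (total 14).
East receives 5.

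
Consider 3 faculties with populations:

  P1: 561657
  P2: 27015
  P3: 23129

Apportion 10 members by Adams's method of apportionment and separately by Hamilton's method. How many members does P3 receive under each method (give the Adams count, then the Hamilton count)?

1 and 0

Adams: P1 8, P2 1, P3 1.
Hamilton: P1 9, P2 1, P3 0.
P3 gets 1 under Adams and 0 under Hamilton.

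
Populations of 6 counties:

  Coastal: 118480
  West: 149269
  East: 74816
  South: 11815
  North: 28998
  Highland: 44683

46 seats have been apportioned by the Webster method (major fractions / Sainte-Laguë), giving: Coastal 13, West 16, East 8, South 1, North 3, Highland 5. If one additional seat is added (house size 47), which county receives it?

West

Priority for the next seat is population ÷ (current seats + 0.5).
Priorities: Coastal 8776.296, West 9046.606, East 8801.882, South 7876.667, North 8285.143, Highland 8124.182.
Highest priority: West.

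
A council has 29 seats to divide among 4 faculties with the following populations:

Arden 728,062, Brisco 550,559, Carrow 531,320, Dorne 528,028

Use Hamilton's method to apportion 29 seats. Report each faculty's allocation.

Arden=9, Brisco=7, Carrow=7, Dorne=6

The standard divisor is 2337969/29 ≈ 80619.621.
Standard quotas: Arden 9.0308, Brisco 6.8291, Carrow 6.5905, Dorne 6.5496.
Lower quotas: Arden 9, Brisco 6, Carrow 6, Dorne 6 (sum 27, leaving 2 seats).
Remainders in descending order: Brisco 0.8291, Carrow 0.5905, Dorne 0.5496, Arden 0.0308.
Largest remainders: Brisco, Carrow receive the extra seats.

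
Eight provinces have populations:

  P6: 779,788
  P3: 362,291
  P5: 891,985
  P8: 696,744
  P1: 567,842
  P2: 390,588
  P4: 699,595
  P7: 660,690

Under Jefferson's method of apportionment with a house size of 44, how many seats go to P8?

Standard divisor 5049523/44 ≈ 114761.886; standard quotas: P6 6.795, P3 3.157, P5 7.772, P8 6.071, P1 4.948, P2 3.403, P4 6.096, P7 5.757.
Rounding down gives 6, 3, 7, 6, 4, 3, 6, 5 = 40 seats, so the divisor must be adjusted.
With modified divisor 105000: modified quotas P6 7.427, P3 3.450, P5 8.495, P8 6.636, P1 5.408, P2 3.720, P4 6.663, P7 6.292.
Rounding down: P6 7, P3 3, P5 8, P8 6, P1 5, P2 3, P4 6, P7 6 (total 44).
P8 receives 6.

6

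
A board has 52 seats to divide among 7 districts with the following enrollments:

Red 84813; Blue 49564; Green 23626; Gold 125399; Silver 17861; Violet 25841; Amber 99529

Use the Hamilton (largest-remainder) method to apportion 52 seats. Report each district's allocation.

Red=11, Blue=6, Green=3, Gold=15, Silver=2, Violet=3, Amber=12

The standard divisor is 426633/52 ≈ 8204.481.
Standard quotas: Red 10.3374, Blue 6.0411, Green 2.8796, Gold 15.2842, Silver 2.1770, Violet 3.1496, Amber 12.1311.
Lower quotas: Red 10, Blue 6, Green 2, Gold 15, Silver 2, Violet 3, Amber 12 (sum 50, leaving 2 seats).
Remainders in descending order: Green 0.8796, Red 0.3374, Gold 0.2842, Silver 0.1770, Violet 0.1496, Amber 0.1311, Blue 0.0411.
Largest remainders: Green, Red receive the extra seats.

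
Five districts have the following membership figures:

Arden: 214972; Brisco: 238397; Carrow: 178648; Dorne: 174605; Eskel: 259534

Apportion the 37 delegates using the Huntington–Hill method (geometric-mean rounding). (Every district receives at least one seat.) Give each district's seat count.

Arden 8; Brisco 8; Carrow 6; Dorne 6; Eskel 9

With divisor 28411: modified quotas Arden 7.567, Brisco 8.391, Carrow 6.288, Dorne 6.146, Eskel 9.135.
Geometric-mean thresholds: Arden √(7·8)=7.483, Brisco √(8·9)=8.485, Carrow √(6·7)=6.481, Dorne √(6·7)=6.481, Eskel √(9·10)=9.487.
Each quota rounded against its threshold gives Arden 8, Brisco 8, Carrow 6, Dorne 6, Eskel 9 (total 37).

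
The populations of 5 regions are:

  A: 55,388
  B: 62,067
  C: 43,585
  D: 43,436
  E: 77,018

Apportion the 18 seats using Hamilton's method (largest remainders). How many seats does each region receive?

A=3, B=4, C=3, D=3, E=5

Total 281494; standard divisor 281494/18 ≈ 15638.556.
Standard quotas: A 3.5418, B 3.9688, C 2.7870, D 2.7775, E 4.9249.
Lower quotas: A 3, B 3, C 2, D 2, E 4 (sum 14, leaving 4 seats).
Remainders in descending order: B 0.9688, E 0.9249, C 0.7870, D 0.7775, A 0.5418.
Largest remainders: B, E, C, D receive the extra seats.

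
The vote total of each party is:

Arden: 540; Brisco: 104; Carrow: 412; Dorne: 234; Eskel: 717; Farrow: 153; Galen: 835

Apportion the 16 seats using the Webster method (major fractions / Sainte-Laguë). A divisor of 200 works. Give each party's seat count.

Arden 3, Brisco 1, Carrow 2, Dorne 1, Eskel 4, Farrow 1, Galen 4

With modified divisor 200: modified quotas Arden 2.700, Brisco 0.520, Carrow 2.060, Dorne 1.170, Eskel 3.585, Farrow 0.765, Galen 4.175.
Rounding to the nearest integer: Arden 3, Brisco 1, Carrow 2, Dorne 1, Eskel 4, Farrow 1, Galen 4 (total 16).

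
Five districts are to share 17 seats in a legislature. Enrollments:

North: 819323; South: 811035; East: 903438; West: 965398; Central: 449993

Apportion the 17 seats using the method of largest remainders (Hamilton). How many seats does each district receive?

The standard divisor is 3949187/17 ≈ 232305.118.
Standard quotas: North 3.5269, South 3.4912, East 3.8890, West 4.1557, Central 1.9371.
Lower quotas: North 3, South 3, East 3, West 4, Central 1 (sum 14, leaving 3 seats).
Remainders in descending order: Central 0.9371, East 0.8890, North 0.5269, South 0.4912, West 0.1557.
The surplus seats go to Central, East, North.

North 4, South 3, East 4, West 4, Central 2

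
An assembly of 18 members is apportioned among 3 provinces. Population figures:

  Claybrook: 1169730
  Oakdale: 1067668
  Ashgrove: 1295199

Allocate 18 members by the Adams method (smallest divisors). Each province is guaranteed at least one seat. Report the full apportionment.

Standard divisor 3532597/18 ≈ 196255.389; standard quotas: Claybrook 5.960, Oakdale 5.440, Ashgrove 6.600.
Rounding up gives 6, 6, 7 = 19 seats, so the divisor must be adjusted.
With modified divisor 214700: modified quotas Claybrook 5.448, Oakdale 4.973, Ashgrove 6.033.
Rounding up: Claybrook 6, Oakdale 5, Ashgrove 7 (total 18).

Claybrook: 6, Oakdale: 5, Ashgrove: 7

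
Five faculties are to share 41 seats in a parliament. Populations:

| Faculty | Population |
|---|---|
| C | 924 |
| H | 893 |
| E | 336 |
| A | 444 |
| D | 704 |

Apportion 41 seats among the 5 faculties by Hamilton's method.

Standard divisor: 3301 ÷ 41 ≈ 80.512.
Standard quotas: C 11.477, H 11.091, E 4.173, A 5.515, D 8.744.
Lower quotas: C 11, H 11, E 4, A 5, D 8 (sum 39, leaving 2 seats).
Remainders in descending order: D 0.744, A 0.515, C 0.477, E 0.173, H 0.091.
The surplus seats go to D, A.

C 11; H 11; E 4; A 6; D 9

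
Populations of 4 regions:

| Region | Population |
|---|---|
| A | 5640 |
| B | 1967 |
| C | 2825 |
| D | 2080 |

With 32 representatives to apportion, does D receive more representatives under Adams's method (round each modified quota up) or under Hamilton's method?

Adams

Adams: A 14, B 5, C 7, D 6.
Hamilton: A 15, B 5, C 7, D 5.
D gets 6 under Adams and 5 under Hamilton.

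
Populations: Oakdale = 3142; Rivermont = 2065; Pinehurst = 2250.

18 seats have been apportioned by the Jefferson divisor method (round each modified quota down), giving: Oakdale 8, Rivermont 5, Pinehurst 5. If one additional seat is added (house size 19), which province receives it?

Priority for the next seat is population ÷ (current seats + 1).
Priorities: Oakdale 349.111, Rivermont 344.167, Pinehurst 375.000.
Highest priority: Pinehurst.

Pinehurst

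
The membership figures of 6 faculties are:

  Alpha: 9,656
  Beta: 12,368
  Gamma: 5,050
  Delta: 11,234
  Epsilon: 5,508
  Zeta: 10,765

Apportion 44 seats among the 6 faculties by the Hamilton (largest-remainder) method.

The standard divisor is 54581/44 ≈ 1240.477.
Standard quotas: Alpha 7.7841, Beta 9.9704, Gamma 4.0710, Delta 9.0562, Epsilon 4.4402, Zeta 8.6781.
Lower quotas: Alpha 7, Beta 9, Gamma 4, Delta 9, Epsilon 4, Zeta 8 (sum 41, leaving 3 seats).
Remainders in descending order: Beta 0.9704, Alpha 0.7841, Zeta 0.6781, Epsilon 0.4402, Gamma 0.0710, Delta 0.0562.
The surplus seats go to Beta, Alpha, Zeta.

Alpha 8, Beta 10, Gamma 4, Delta 9, Epsilon 4, Zeta 9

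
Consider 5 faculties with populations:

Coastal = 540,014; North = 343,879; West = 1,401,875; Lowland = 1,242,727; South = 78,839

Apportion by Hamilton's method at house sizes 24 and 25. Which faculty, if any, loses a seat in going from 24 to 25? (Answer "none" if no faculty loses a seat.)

At 24 seats: Coastal 4, North 2, West 9, Lowland 8, South 1.
At 25 seats: Coastal 4, North 2, West 10, Lowland 9, South 0.
South drops from 1 to 0.

South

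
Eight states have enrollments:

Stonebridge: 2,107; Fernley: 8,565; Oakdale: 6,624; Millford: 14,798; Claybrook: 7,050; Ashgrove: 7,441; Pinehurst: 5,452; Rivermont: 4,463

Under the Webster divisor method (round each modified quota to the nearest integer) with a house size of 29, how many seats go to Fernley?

Standard divisor 56500/29 ≈ 1948.276; standard quotas: Stonebridge 1.081, Fernley 4.396, Oakdale 3.400, Millford 7.595, Claybrook 3.619, Ashgrove 3.819, Pinehurst 2.798, Rivermont 2.291.
Rounding to the nearest integer gives Stonebridge 1, Fernley 4, Oakdale 3, Millford 8, Claybrook 4, Ashgrove 4, Pinehurst 3, Rivermont 2 — total 29, matching the house size, so no adjustment is needed.
Fernley receives 4.

4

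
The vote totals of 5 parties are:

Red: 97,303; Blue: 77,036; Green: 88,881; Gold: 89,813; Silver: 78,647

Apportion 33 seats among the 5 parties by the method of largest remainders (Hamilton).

Total 431680; standard divisor 431680/33 ≈ 13081.212.
Standard quotas: Red 7.4384, Blue 5.8891, Green 6.7946, Gold 6.8658, Silver 6.0122.
Lower quotas: Red 7, Blue 5, Green 6, Gold 6, Silver 6 (sum 30, leaving 3 seats).
Remainders in descending order: Blue 0.8891, Gold 0.8658, Green 0.7946, Red 0.4384, Silver 0.0122.
The surplus seats go to Blue, Gold, Green.

Red 7, Blue 6, Green 7, Gold 7, Silver 6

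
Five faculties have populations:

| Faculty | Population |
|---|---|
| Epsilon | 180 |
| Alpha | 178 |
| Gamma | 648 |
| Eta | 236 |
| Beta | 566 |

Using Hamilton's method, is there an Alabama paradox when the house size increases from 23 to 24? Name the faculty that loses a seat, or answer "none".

At 23 seats: Epsilon 3, Alpha 2, Gamma 8, Eta 3, Beta 7.
At 24 seats: Epsilon 2, Alpha 2, Gamma 9, Eta 3, Beta 8.
Epsilon drops from 3 to 2.

Epsilon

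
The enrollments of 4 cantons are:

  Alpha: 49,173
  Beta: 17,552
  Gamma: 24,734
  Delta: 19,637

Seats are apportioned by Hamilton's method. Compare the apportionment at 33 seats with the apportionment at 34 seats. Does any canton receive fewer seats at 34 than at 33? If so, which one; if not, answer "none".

none

At 33 seats: Alpha 15, Beta 5, Gamma 7, Delta 6.
At 34 seats: Alpha 15, Beta 5, Gamma 8, Delta 6.
No canton's allocation decreased.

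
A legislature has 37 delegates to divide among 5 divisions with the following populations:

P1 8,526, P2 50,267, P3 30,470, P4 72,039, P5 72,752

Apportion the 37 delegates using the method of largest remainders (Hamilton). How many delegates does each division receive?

Total 234054; standard divisor 234054/37 ≈ 6325.784.
Standard quotas: P1 1.3478, P2 7.9464, P3 4.8168, P4 11.3882, P5 11.5009.
Lower quotas: P1 1, P2 7, P3 4, P4 11, P5 11 (sum 34, leaving 3 seats).
Remainders in descending order: P2 0.9464, P3 0.8168, P5 0.5009, P4 0.3882, P1 0.3478.
Largest remainders: P2, P3, P5 receive the extra seats.

P1 1; P2 8; P3 5; P4 11; P5 12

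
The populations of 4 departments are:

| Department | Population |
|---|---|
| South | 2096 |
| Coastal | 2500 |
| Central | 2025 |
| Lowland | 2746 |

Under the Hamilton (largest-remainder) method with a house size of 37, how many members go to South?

The standard divisor is 9367/37 ≈ 253.162.
Standard quotas: South 8.279, Coastal 9.875, Central 7.999, Lowland 10.847.
Lower quotas: South 8, Coastal 9, Central 7, Lowland 10 (sum 34, leaving 3 seats).
Remainders in descending order: Central 0.999, Coastal 0.875, Lowland 0.847, South 0.279.
The surplus seats go to Central, Coastal, Lowland.
South receives 8.

8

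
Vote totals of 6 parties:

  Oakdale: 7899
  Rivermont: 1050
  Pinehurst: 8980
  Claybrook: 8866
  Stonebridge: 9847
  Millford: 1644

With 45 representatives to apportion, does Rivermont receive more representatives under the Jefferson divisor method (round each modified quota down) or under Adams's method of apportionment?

Jefferson: Oakdale 9, Rivermont 1, Pinehurst 11, Claybrook 10, Stonebridge 12, Millford 2.
Adams: Oakdale 9, Rivermont 2, Pinehurst 11, Claybrook 10, Stonebridge 11, Millford 2.
Rivermont gets 1 under Jefferson and 2 under Adams.

Adams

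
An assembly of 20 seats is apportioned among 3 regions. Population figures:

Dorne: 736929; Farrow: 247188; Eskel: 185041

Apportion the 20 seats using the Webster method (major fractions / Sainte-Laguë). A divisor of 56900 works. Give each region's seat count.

With modified divisor 56900: modified quotas Dorne 12.951, Farrow 4.344, Eskel 3.252.
Rounding to the nearest integer: Dorne 13, Farrow 4, Eskel 3 (total 20).

Dorne 13, Farrow 4, Eskel 3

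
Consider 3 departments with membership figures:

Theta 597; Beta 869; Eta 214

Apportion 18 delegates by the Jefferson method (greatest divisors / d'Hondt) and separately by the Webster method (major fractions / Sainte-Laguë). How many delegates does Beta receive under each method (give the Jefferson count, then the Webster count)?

10 and 9

Jefferson: Theta 6, Beta 10, Eta 2.
Webster: Theta 7, Beta 9, Eta 2.
Beta gets 10 under Jefferson and 9 under Webster.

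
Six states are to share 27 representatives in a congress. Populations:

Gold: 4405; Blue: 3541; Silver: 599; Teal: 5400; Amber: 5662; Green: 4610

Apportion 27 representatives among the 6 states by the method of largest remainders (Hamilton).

Standard divisor: 24217 ÷ 27 ≈ 896.926.
Standard quotas: Gold 4.9112, Blue 3.9479, Silver 0.6678, Teal 6.0206, Amber 6.3127, Green 5.1398.
Lower quotas: Gold 4, Blue 3, Silver 0, Teal 6, Amber 6, Green 5 (sum 24, leaving 3 seats).
Remainders in descending order: Blue 0.9479, Gold 0.9112, Silver 0.6678, Amber 0.3127, Green 0.1398, Teal 0.0206.
Largest remainders: Blue, Gold, Silver receive the extra seats.

Gold=5; Blue=4; Silver=1; Teal=6; Amber=6; Green=5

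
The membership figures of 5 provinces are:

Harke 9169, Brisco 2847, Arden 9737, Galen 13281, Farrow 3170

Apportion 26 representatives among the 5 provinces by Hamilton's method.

Harke 6, Brisco 2, Arden 7, Galen 9, Farrow 2

Total 38204; standard divisor 38204/26 ≈ 1469.385.
Standard quotas: Harke 6.2400, Brisco 1.9375, Arden 6.6266, Galen 9.0385, Farrow 2.1574.
Lower quotas: Harke 6, Brisco 1, Arden 6, Galen 9, Farrow 2 (sum 24, leaving 2 seats).
Remainders in descending order: Brisco 0.9375, Arden 0.6266, Harke 0.2400, Farrow 0.1574, Galen 0.0385.
Largest remainders: Brisco, Arden receive the extra seats.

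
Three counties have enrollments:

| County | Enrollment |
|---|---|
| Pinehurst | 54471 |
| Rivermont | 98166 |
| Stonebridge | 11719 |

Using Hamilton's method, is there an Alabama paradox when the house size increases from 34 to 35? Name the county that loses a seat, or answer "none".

Stonebridge

At 34 seats: Pinehurst 11, Rivermont 20, Stonebridge 3.
At 35 seats: Pinehurst 12, Rivermont 21, Stonebridge 2.
Stonebridge drops from 3 to 2.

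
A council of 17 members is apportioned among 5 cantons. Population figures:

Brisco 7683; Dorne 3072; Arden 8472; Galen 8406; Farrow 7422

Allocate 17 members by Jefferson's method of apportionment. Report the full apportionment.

Brisco 4; Dorne 1; Arden 4; Galen 4; Farrow 4

Standard divisor 35055/17 ≈ 2062.059; standard quotas: Brisco 3.726, Dorne 1.490, Arden 4.109, Galen 4.077, Farrow 3.599.
Rounding down gives 3, 1, 4, 4, 3 = 15 seats, so the divisor must be adjusted.
With modified divisor 1800: modified quotas Brisco 4.268, Dorne 1.707, Arden 4.707, Galen 4.670, Farrow 4.123.
Rounding down: Brisco 4, Dorne 1, Arden 4, Galen 4, Farrow 4 (total 17).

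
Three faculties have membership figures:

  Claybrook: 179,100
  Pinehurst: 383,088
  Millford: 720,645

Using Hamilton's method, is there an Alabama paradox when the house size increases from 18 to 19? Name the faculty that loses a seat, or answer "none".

Claybrook

At 18 seats: Claybrook 3, Pinehurst 5, Millford 10.
At 19 seats: Claybrook 2, Pinehurst 6, Millford 11.
Claybrook drops from 3 to 2.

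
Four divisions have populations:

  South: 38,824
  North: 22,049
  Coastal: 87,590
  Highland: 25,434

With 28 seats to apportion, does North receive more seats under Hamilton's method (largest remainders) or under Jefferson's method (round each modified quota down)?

Hamilton: South 6, North 4, Coastal 14, Highland 4.
Jefferson: South 6, North 3, Coastal 15, Highland 4.
North gets 4 under Hamilton and 3 under Jefferson.

Hamilton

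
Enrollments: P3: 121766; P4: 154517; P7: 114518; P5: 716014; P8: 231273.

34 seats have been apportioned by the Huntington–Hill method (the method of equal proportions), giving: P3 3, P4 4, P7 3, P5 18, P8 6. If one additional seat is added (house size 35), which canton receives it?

Priority for the next seat is population ÷ (√(s·(s+1))).
Priorities: P3 35150.816, P4 34551.052, P7 33058.499, P5 38717.603, P8 35686.199.
Highest priority: P5.

P5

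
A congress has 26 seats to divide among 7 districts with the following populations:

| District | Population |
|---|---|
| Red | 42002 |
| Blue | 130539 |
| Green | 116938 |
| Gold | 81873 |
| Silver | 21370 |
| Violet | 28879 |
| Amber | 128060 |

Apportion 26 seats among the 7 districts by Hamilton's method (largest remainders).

Red: 2, Blue: 6, Green: 6, Gold: 4, Silver: 1, Violet: 1, Amber: 6

The standard divisor is 549661/26 ≈ 21140.808.
Standard quotas: Red 1.9868, Blue 6.1747, Green 5.5314, Gold 3.8727, Silver 1.0108, Violet 1.3660, Amber 6.0575.
Lower quotas: Red 1, Blue 6, Green 5, Gold 3, Silver 1, Violet 1, Amber 6 (sum 23, leaving 3 seats).
Remainders in descending order: Red 0.9868, Gold 0.8727, Green 0.5314, Violet 0.3660, Blue 0.1747, Amber 0.0575, Silver 0.0108.
Largest remainders: Red, Gold, Green receive the extra seats.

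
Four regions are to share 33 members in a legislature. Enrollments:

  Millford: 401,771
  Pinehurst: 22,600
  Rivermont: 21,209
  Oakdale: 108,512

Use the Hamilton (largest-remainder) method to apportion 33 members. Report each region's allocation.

Millford: 24, Pinehurst: 1, Rivermont: 1, Oakdale: 7

Total 554092; standard divisor 554092/33 ≈ 16790.667.
Standard quotas: Millford 23.9282, Pinehurst 1.3460, Rivermont 1.2631, Oakdale 6.4626.
Lower quotas: Millford 23, Pinehurst 1, Rivermont 1, Oakdale 6 (sum 31, leaving 2 seats).
Remainders in descending order: Millford 0.9282, Oakdale 0.4626, Pinehurst 0.3460, Rivermont 0.2631.
Largest remainders: Millford, Oakdale receive the extra seats.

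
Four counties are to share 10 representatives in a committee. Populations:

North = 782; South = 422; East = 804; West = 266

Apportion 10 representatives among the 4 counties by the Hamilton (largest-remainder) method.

The standard divisor is 2274/10 ≈ 227.4.
Standard quotas: North 3.439, South 1.856, East 3.536, West 1.170.
Lower quotas: North 3, South 1, East 3, West 1 (sum 8, leaving 2 seats).
Remainders in descending order: South 0.856, East 0.536, North 0.439, West 0.170.
Largest remainders: South, East receive the extra seats.

North=3, South=2, East=4, West=1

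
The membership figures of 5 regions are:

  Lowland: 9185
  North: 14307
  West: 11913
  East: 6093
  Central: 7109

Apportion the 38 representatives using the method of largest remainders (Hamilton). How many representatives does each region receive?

Lowland: 7; North: 11; West: 9; East: 5; Central: 6

Total 48607; standard divisor 48607/38 ≈ 1279.132.
Standard quotas: Lowland 7.1807, North 11.1849, West 9.3133, East 4.7634, Central 5.5577.
Lower quotas: Lowland 7, North 11, West 9, East 4, Central 5 (sum 36, leaving 2 seats).
Remainders in descending order: East 0.7634, Central 0.5577, West 0.3133, North 0.1849, Lowland 0.1807.
Largest remainders: East, Central receive the extra seats.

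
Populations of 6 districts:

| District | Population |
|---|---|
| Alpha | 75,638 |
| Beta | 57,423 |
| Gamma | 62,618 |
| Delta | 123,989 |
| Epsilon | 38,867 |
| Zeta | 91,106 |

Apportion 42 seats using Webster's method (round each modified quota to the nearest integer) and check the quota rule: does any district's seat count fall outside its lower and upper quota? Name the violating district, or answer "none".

none

Standard quotas: Alpha 7.065, Beta 5.364, Gamma 5.849, Delta 11.582, Epsilon 3.630, Zeta 8.510.
Webster allocation: Alpha 7, Beta 5, Gamma 6, Delta 12, Epsilon 4, Zeta 8.
Every allocation lies between the lower and upper quota.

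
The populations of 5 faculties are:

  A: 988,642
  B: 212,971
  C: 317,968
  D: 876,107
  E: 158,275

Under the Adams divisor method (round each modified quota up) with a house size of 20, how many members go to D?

6

Standard divisor 2553963/20 ≈ 127698.15; standard quotas: A 7.742, B 1.668, C 2.490, D 6.861, E 1.239.
Rounding up gives 8, 2, 3, 7, 2 = 22 seats, so the divisor must be adjusted.
With modified divisor 152100: modified quotas A 6.500, B 1.400, C 2.091, D 5.760, E 1.041.
Rounding up: A 7, B 2, C 3, D 6, E 2 (total 20).
D receives 6.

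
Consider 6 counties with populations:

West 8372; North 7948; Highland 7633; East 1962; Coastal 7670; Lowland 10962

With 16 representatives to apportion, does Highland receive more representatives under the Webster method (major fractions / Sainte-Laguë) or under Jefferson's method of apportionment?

Jefferson

Webster: West 3, North 3, Highland 2, East 1, Coastal 3, Lowland 4.
Jefferson: West 3, North 3, Highland 3, East 0, Coastal 3, Lowland 4.
Highland gets 2 under Webster and 3 under Jefferson.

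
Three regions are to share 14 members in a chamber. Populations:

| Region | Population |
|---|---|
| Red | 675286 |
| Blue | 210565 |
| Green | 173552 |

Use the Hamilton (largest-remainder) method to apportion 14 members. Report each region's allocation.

Red 9, Blue 3, Green 2

Total 1059403; standard divisor 1059403/14 ≈ 75671.643.
Standard quotas: Red 8.9239, Blue 2.7826, Green 2.2935.
Lower quotas: Red 8, Blue 2, Green 2 (sum 12, leaving 2 seats).
Remainders in descending order: Red 0.9239, Blue 0.7826, Green 0.2935.
Largest remainders: Red, Blue receive the extra seats.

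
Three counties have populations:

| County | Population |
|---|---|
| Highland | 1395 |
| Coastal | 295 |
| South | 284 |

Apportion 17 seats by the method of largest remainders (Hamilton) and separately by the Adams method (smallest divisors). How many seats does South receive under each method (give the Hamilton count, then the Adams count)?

Hamilton: Highland 12, Coastal 3, South 2.
Adams: Highland 11, Coastal 3, South 3.
South gets 2 under Hamilton and 3 under Adams.

2 and 3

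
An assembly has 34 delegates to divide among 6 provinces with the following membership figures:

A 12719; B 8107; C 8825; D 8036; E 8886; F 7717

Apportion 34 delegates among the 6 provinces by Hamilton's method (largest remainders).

The standard divisor is 54290/34 ≈ 1596.765.
Standard quotas: A 7.9655, B 5.0771, C 5.5268, D 5.0327, E 5.5650, F 4.8329.
Lower quotas: A 7, B 5, C 5, D 5, E 5, F 4 (sum 31, leaving 3 seats).
Remainders in descending order: A 0.9655, F 0.8329, E 0.5650, C 0.5268, B 0.0771, D 0.0327.
The surplus seats go to A, F, E.

A 8, B 5, C 5, D 5, E 6, F 5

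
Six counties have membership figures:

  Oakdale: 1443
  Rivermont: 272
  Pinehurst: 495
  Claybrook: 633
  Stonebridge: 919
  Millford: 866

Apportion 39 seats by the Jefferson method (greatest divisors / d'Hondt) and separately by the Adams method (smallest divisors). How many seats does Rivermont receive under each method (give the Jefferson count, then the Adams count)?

2 and 3

Jefferson: Oakdale 13, Rivermont 2, Pinehurst 4, Claybrook 5, Stonebridge 8, Millford 7.
Adams: Oakdale 12, Rivermont 3, Pinehurst 4, Claybrook 5, Stonebridge 8, Millford 7.
Rivermont gets 2 under Jefferson and 3 under Adams.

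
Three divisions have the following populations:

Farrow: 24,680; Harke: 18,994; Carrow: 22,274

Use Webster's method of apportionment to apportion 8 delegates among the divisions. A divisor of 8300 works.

Farrow 3, Harke 2, Carrow 3

With modified divisor 8300: modified quotas Farrow 2.973, Harke 2.288, Carrow 2.684.
Rounding to the nearest integer: Farrow 3, Harke 2, Carrow 3 (total 8).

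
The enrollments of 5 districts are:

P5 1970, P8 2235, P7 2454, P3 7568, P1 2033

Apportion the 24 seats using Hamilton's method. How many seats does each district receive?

Standard divisor: 16260 ÷ 24 ≈ 677.5.
Standard quotas: P5 2.9077, P8 3.2989, P7 3.6221, P3 11.1705, P1 3.0007.
Lower quotas: P5 2, P8 3, P7 3, P3 11, P1 3 (sum 22, leaving 2 seats).
Remainders in descending order: P5 0.9077, P7 0.6221, P8 0.2989, P3 0.1705, P1 0.0007.
The surplus seats go to P5, P7.

P5: 3, P8: 3, P7: 4, P3: 11, P1: 3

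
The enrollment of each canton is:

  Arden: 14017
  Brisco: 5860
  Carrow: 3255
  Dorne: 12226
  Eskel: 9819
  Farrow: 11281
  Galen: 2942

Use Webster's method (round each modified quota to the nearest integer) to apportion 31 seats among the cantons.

Arden 7, Brisco 3, Carrow 2, Dorne 6, Eskel 5, Farrow 6, Galen 2

Standard divisor 59400/31 ≈ 1916.129; standard quotas: Arden 7.315, Brisco 3.058, Carrow 1.699, Dorne 6.381, Eskel 5.124, Farrow 5.887, Galen 1.535.
Rounding to the nearest integer gives Arden 7, Brisco 3, Carrow 2, Dorne 6, Eskel 5, Farrow 6, Galen 2 — total 31, matching the house size, so no adjustment is needed.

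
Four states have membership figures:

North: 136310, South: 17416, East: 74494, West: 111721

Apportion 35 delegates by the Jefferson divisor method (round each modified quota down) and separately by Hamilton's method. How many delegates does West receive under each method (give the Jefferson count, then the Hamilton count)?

Jefferson: North 14, South 1, East 8, West 12.
Hamilton: North 14, South 2, East 8, West 11.
West gets 12 under Jefferson and 11 under Hamilton.

12 and 11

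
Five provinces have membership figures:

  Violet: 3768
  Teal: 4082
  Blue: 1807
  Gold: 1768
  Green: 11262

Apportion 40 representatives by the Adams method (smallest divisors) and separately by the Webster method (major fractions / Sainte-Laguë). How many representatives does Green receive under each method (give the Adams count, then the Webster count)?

Adams: Violet 7, Teal 7, Blue 4, Gold 3, Green 19.
Webster: Violet 7, Teal 7, Blue 3, Gold 3, Green 20.
Green gets 19 under Adams and 20 under Webster.

19 and 20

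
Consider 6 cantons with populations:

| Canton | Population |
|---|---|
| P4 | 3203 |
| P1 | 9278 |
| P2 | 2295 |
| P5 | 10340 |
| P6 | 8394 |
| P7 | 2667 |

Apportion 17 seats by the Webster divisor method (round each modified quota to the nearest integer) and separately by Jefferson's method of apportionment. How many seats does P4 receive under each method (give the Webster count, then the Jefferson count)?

Webster: P4 2, P1 4, P2 1, P5 5, P6 4, P7 1.
Jefferson: P4 1, P1 5, P2 1, P5 5, P6 4, P7 1.
P4 gets 2 under Webster and 1 under Jefferson.

2 and 1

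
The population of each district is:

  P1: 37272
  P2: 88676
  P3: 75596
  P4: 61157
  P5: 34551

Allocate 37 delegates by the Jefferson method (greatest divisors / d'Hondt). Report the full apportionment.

P1 4, P2 11, P3 10, P4 8, P5 4

Standard divisor 297252/37 ≈ 8033.838; standard quotas: P1 4.639, P2 11.038, P3 9.410, P4 7.612, P5 4.301.
Rounding down gives 4, 11, 9, 7, 4 = 35 seats, so the divisor must be adjusted.
With modified divisor 7500: modified quotas P1 4.970, P2 11.823, P3 10.079, P4 8.154, P5 4.607.
Rounding down: P1 4, P2 11, P3 10, P4 8, P5 4 (total 37).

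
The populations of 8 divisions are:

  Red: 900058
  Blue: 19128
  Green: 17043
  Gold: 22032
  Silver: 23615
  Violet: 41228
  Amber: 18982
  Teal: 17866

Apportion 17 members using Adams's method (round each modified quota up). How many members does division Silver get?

1

Standard divisor 1059952/17 ≈ 62350.118; standard quotas: Red 14.436, Blue 0.307, Green 0.273, Gold 0.353, Silver 0.379, Violet 0.661, Amber 0.304, Teal 0.287.
Rounding up gives 15, 1, 1, 1, 1, 1, 1, 1 = 22 seats, so the divisor must be adjusted.
With modified divisor 95000: modified quotas Red 9.474, Blue 0.201, Green 0.179, Gold 0.232, Silver 0.249, Violet 0.434, Amber 0.200, Teal 0.188.
Rounding up: Red 10, Blue 1, Green 1, Gold 1, Silver 1, Violet 1, Amber 1, Teal 1 (total 17).
Silver receives 1.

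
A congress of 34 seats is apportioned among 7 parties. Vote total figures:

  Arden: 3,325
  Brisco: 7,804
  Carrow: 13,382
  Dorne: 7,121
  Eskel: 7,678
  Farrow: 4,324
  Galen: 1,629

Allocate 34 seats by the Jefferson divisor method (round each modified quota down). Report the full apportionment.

Standard divisor 45263/34 ≈ 1331.265; standard quotas: Arden 2.498, Brisco 5.862, Carrow 10.052, Dorne 5.349, Eskel 5.767, Farrow 3.248, Galen 1.224.
Rounding down gives 2, 5, 10, 5, 5, 3, 1 = 31 seats, so the divisor must be adjusted.
With modified divisor 1200: modified quotas Arden 2.771, Brisco 6.503, Carrow 11.152, Dorne 5.934, Eskel 6.398, Farrow 3.603, Galen 1.357.
Rounding down: Arden 2, Brisco 6, Carrow 11, Dorne 5, Eskel 6, Farrow 3, Galen 1 (total 34).

Arden 2, Brisco 6, Carrow 11, Dorne 5, Eskel 6, Farrow 3, Galen 1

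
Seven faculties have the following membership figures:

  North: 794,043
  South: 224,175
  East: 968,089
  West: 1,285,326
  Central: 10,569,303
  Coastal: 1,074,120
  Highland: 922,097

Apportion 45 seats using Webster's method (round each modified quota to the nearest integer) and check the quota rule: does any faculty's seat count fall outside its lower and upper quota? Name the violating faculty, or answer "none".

Central

Standard quotas: North 2.256, South 0.637, East 2.751, West 3.652, Central 30.032, Coastal 3.052, Highland 2.620.
Webster allocation: North 2, South 1, East 3, West 4, Central 29, Coastal 3, Highland 3.
Central has quota 30.032 (lower 30, upper 31) but receives 29 — outside the quota interval.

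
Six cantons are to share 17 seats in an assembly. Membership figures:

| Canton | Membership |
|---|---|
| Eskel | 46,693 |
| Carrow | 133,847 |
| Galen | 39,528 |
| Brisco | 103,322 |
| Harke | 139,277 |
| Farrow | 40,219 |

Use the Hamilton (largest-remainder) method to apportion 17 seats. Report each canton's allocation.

Eskel 2; Carrow 5; Galen 1; Brisco 3; Harke 5; Farrow 1

Total 502886; standard divisor 502886/17 ≈ 29581.529.
Standard quotas: Eskel 1.5785, Carrow 4.5247, Galen 1.3362, Brisco 3.4928, Harke 4.7082, Farrow 1.3596.
Lower quotas: Eskel 1, Carrow 4, Galen 1, Brisco 3, Harke 4, Farrow 1 (sum 14, leaving 3 seats).
Remainders in descending order: Harke 0.7082, Eskel 0.5785, Carrow 0.5247, Brisco 0.4928, Farrow 0.3596, Galen 0.3362.
Largest remainders: Harke, Eskel, Carrow receive the extra seats.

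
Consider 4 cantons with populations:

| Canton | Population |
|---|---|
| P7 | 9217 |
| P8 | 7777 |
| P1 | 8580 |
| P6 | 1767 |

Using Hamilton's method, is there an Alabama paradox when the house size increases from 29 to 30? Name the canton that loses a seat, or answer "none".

At 29 seats: P7 10, P8 8, P1 9, P6 2.
At 30 seats: P7 10, P8 9, P1 9, P6 2.
No canton's allocation decreased.

none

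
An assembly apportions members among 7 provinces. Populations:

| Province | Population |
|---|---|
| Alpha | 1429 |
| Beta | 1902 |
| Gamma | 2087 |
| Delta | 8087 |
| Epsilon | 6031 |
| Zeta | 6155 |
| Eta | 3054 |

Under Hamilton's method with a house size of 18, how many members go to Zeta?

4

Standard divisor: 28745 ÷ 18 ≈ 1596.944.
Standard quotas: Alpha 0.8948, Beta 1.1910, Gamma 1.3069, Delta 5.0640, Epsilon 3.7766, Zeta 3.8542, Eta 1.9124.
Lower quotas: Alpha 0, Beta 1, Gamma 1, Delta 5, Epsilon 3, Zeta 3, Eta 1 (sum 14, leaving 4 seats).
Remainders in descending order: Eta 0.9124, Alpha 0.8948, Zeta 0.8542, Epsilon 0.7766, Gamma 0.3069, Beta 0.1910, Delta 0.0640.
Largest remainders: Eta, Alpha, Zeta, Epsilon receive the extra seats.
Zeta receives 4.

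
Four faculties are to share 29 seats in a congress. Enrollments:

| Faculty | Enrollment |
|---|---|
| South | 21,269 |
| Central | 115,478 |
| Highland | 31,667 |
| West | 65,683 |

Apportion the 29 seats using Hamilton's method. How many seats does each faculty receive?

South=3, Central=14, Highland=4, West=8

The standard divisor is 234097/29 ≈ 8072.31.
Standard quotas: South 2.6348, Central 14.3054, Highland 3.9229, West 8.1368.
Lower quotas: South 2, Central 14, Highland 3, West 8 (sum 27, leaving 2 seats).
Remainders in descending order: Highland 0.9229, South 0.6348, Central 0.3054, West 0.1368.
Largest remainders: Highland, South receive the extra seats.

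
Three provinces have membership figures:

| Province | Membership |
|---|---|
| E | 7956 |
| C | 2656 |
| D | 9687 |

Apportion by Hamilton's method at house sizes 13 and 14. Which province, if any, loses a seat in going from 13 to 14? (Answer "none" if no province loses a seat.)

At 13 seats: E 5, C 2, D 6.
At 14 seats: E 5, C 2, D 7.
No province's allocation decreased.

none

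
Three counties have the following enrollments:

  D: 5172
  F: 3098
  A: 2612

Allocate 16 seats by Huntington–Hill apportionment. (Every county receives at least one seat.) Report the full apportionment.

D 7, F 5, A 4

With divisor 692: modified quotas D 7.474, F 4.477, A 3.775.
Geometric-mean thresholds: D √(7·8)=7.483, F √(4·5)=4.472, A √(3·4)=3.464.
Each quota rounded against its threshold gives D 7, F 5, A 4 (total 16).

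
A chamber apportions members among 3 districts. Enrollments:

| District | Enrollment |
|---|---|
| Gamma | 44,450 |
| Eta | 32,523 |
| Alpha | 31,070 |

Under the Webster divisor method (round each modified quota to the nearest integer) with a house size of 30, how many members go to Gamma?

Standard divisor 108043/30 ≈ 3601.433; standard quotas: Gamma 12.342, Eta 9.031, Alpha 8.627.
Rounding to the nearest integer gives Gamma 12, Eta 9, Alpha 9 — total 30, matching the house size, so no adjustment is needed.
Gamma receives 12.

12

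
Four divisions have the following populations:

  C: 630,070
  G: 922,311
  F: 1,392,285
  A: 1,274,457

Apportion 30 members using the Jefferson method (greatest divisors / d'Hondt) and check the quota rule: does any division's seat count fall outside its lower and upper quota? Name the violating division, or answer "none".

none

Standard quotas: C 4.480, G 6.558, F 9.900, A 9.062.
Jefferson allocation: C 4, G 7, F 10, A 9.
Every allocation lies between the lower and upper quota.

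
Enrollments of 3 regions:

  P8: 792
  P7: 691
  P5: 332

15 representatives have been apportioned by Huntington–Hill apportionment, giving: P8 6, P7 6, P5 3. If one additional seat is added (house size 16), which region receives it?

Priority for the next seat is population ÷ (√(s·(s+1))).
Priorities: P8 122.208, P7 106.624, P5 95.840.
Highest priority: P8.

P8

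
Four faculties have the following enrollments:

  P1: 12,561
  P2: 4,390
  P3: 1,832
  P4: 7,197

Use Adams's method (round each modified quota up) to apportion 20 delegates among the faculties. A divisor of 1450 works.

With modified divisor 1450: modified quotas P1 8.663, P2 3.028, P3 1.263, P4 4.963.
Rounding up: P1 9, P2 4, P3 2, P4 5 (total 20).

P1 9, P2 4, P3 2, P4 5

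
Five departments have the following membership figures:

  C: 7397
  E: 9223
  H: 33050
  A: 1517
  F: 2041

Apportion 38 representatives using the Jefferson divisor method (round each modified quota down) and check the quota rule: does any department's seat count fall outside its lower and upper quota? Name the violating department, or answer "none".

H

Standard quotas: C 5.281, E 6.584, H 23.595, A 1.083, F 1.457.
Jefferson allocation: C 5, E 6, H 25, A 1, F 1.
H has quota 23.595 (lower 23, upper 24) but receives 25 — outside the quota interval.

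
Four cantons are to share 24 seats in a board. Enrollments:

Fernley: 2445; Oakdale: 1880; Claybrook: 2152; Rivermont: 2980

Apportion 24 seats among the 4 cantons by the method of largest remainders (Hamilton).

The standard divisor is 9457/24 ≈ 394.042.
Standard quotas: Fernley 6.205, Oakdale 4.771, Claybrook 5.461, Rivermont 7.563.
Lower quotas: Fernley 6, Oakdale 4, Claybrook 5, Rivermont 7 (sum 22, leaving 2 seats).
Remainders in descending order: Oakdale 0.771, Rivermont 0.563, Claybrook 0.461, Fernley 0.205.
Largest remainders: Oakdale, Rivermont receive the extra seats.

Fernley 6; Oakdale 5; Claybrook 5; Rivermont 8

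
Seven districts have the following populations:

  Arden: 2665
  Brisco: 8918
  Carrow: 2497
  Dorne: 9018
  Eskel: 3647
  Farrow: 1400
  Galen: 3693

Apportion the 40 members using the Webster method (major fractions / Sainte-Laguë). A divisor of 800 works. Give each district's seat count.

With modified divisor 800: modified quotas Arden 3.331, Brisco 11.148, Carrow 3.121, Dorne 11.273, Eskel 4.559, Farrow 1.750, Galen 4.616.
Rounding to the nearest integer: Arden 3, Brisco 11, Carrow 3, Dorne 11, Eskel 5, Farrow 2, Galen 5 (total 40).

Arden=3, Brisco=11, Carrow=3, Dorne=11, Eskel=5, Farrow=2, Galen=5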